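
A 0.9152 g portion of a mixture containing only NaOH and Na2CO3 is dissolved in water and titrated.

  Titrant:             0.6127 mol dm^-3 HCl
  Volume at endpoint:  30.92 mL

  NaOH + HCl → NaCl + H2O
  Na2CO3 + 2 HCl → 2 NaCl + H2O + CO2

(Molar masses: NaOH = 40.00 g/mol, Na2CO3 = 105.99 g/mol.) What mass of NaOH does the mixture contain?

n(HCl) = 0.03092 × 0.6127 = 0.01894 mol
Let x = n(NaOH), y = n(Na2CO3).
Titrant: 1x + 2y = 0.01894;  mass: 40.00x + 105.99y = 0.9152
Solving, x = 6.831 × 10^-3 mol, y = 6.057 × 10^-3 mol
mass of NaOH = 6.831 × 10^-3 × 40.00 = 0.2733 g

0.2733 g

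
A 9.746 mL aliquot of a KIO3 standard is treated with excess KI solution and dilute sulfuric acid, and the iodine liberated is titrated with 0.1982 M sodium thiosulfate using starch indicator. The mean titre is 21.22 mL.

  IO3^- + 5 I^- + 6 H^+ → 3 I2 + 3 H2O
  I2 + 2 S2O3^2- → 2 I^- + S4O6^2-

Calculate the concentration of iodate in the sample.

0.07192 M

n(S2O3^2-) = 0.02122 × 0.1982 = 4.206 × 10^-3 mol
n(I2) = n(S2O3^2-)/2 = 2.103 × 10^-3 mol
From the 1:3 ratio, n(IO3^-) in the aliquot = 1/3 × 2.103 × 10^-3 = 7.010 × 10^-4 mol
[IO3^-] = 7.010 × 10^-4 / 0.009746 = 0.07192 mol/L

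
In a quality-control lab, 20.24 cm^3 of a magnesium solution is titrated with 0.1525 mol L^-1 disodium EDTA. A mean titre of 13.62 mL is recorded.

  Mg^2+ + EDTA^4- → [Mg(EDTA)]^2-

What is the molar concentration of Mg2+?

n(EDTA) = 0.01362 L × 0.1525 mol/L = 2.077 × 10^-3 mol
n(Mg2+) = 2.077 × 10^-3 mol (1:1 mole ratio)
[Mg2+] = 2.077 × 10^-3 mol / 0.02024 L = 0.1026 mol/L

0.1026 mol/L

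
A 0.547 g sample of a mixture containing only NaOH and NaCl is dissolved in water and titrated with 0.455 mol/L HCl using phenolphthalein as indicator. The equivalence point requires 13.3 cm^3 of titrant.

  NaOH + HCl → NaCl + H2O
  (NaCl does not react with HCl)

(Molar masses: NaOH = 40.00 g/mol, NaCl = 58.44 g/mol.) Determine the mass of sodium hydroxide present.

n(HCl) = 0.0133 × 0.455 = 6.05 × 10^-3 mol
Let x = n(NaOH), y = n(NaCl).
Titrant: 1x = 6.05 × 10^-3;  mass: 40.00x + 58.44y = 0.547
Solving, x = 6.05 × 10^-3 mol, y = 5.22 × 10^-3 mol
mass of NaOH = 6.05 × 10^-3 × 40.00 = 0.242 g

0.242 g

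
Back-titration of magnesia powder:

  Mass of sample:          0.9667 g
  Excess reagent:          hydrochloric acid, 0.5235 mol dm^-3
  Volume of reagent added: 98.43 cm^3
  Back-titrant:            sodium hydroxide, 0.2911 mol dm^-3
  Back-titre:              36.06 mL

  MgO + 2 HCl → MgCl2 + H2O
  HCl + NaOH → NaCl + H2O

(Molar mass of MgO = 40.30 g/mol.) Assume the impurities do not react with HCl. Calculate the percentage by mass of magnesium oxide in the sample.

n(HCl) added = 0.09843 × 0.5235 = 0.05153 mol
n(NaOH) used in back-titration = 0.03606 × 0.2911 = 0.01050 mol
n(HCl) left over = 0.01050 mol (1:1 ratio)
n(HCl) consumed by analyte = 0.05153 − 0.01050 = 0.04103 mol
From the 1:2 ratio, n(MgO) = 1/2 × 0.04103 = 0.02052 mol
mass of MgO = 0.02052 × 40.30 = 0.8268 g
% MgO = 0.8268 / 0.9667 × 100 = 85.53 %

85.53 %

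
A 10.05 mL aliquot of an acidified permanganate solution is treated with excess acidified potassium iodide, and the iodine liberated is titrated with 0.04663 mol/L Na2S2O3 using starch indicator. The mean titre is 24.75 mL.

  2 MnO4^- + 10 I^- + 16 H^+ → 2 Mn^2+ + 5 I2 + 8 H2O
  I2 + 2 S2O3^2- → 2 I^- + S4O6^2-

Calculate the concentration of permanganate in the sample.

0.02297 mol/L

n(S2O3^2-) = 0.02475 × 0.04663 = 1.154 × 10^-3 mol
n(I2) = n(S2O3^2-)/2 = 5.770 × 10^-4 mol
From the 2:5 ratio, n(MnO4^-) in the aliquot = 2/5 × 5.770 × 10^-4 = 2.308 × 10^-4 mol
[MnO4^-] = 2.308 × 10^-4 / 0.01005 = 0.02297 mol/L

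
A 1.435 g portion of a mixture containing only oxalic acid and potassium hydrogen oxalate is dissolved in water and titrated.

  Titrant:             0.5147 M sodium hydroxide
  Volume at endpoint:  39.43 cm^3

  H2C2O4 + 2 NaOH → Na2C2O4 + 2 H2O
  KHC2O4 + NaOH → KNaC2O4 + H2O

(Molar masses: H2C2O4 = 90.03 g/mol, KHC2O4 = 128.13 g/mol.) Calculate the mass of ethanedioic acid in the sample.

0.6312 g

n(NaOH) = 0.03943 × 0.5147 = 0.02029 mol
Let x = n(H2C2O4), y = n(KHC2O4).
Titrant: 2x + 1y = 0.02029;  mass: 90.03x + 128.13y = 1.435
Solving, x = 7.010 × 10^-3 mol, y = 6.274 × 10^-3 mol
mass of H2C2O4 = 7.010 × 10^-3 × 90.03 = 0.6312 g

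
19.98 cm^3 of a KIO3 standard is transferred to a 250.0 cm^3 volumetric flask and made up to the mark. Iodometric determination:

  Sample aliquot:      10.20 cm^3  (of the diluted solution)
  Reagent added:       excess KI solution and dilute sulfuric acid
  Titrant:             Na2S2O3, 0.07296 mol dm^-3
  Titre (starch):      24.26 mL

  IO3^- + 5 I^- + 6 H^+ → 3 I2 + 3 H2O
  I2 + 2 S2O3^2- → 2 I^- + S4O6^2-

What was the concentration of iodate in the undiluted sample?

n(S2O3^2-) = 0.02426 × 0.07296 = 1.770 × 10^-3 mol
n(I2) = n(S2O3^2-)/2 = 8.850 × 10^-4 mol
From the 1:3 ratio, n(IO3^-) in the aliquot = 1/3 × 8.850 × 10^-4 = 2.950 × 10^-4 mol
[IO3^-]_dilute = 2.950 × 10^-4 / 0.01020 = 0.02892 mol/L
[IO3^-]_original = 0.02892 × 250.0/19.98 = 0.3619 mol/L

0.3619 mol/L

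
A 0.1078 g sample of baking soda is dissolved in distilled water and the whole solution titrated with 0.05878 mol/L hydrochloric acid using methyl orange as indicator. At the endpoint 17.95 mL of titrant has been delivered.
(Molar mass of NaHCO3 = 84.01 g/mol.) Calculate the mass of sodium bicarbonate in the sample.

NaHCO3 + HCl → NaCl + H2O + CO2
n(HCl) = 0.01795 L × 0.05878 mol/L = 1.055 × 10^-3 mol
n(NaHCO3) = 1.055 × 10^-3 mol (1:1 ratio)
mass of NaHCO3 = 1.055 × 10^-3 × 84.01 g/mol = 0.08864 g

0.08864 g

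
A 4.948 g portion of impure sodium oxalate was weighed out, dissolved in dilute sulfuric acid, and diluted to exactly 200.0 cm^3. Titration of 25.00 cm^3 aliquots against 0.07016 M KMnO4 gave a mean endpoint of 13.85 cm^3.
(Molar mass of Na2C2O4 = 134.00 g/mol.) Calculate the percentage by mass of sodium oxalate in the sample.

52.63 %

2 MnO4^- + 5 C2O4^2- + 16 H^+ → 2 Mn^2+ + 10 CO2 + 8 H2O
n(KMnO4) per titration = 0.01385 × 0.07016 = 9.717 × 10^-4 mol
From the 5:2 ratio, n(Na2C2O4) in each aliquot = 5/2 × 9.717 × 10^-4 = 2.429 × 10^-3 mol
n(Na2C2O4) in the whole flask = 2.429 × 10^-3 × 200.0/25.00 = 0.01943 mol
mass of Na2C2O4 = 0.01943 × 134.00 = 2.604 g
% Na2C2O4 = 2.604 / 4.948 × 100 = 52.63 %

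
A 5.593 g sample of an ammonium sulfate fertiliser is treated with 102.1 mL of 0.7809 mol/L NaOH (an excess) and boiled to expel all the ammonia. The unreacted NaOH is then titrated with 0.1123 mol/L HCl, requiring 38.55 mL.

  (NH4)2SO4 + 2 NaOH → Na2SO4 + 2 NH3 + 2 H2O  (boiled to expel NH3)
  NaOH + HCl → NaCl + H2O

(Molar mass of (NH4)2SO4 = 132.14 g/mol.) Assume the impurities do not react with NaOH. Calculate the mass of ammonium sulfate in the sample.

4.982 g

n(NaOH) added = 0.1021 × 0.7809 = 0.07973 mol
n(HCl) used in back-titration = 0.03855 × 0.1123 = 4.329 × 10^-3 mol
n(NaOH) left over = 4.329 × 10^-3 mol (1:1 ratio)
n(NaOH) consumed by analyte = 0.07973 − 4.329 × 10^-3 = 0.07540 mol
From the 1:2 ratio, n((NH4)2SO4) = 1/2 × 0.07540 = 0.03770 mol
mass of (NH4)2SO4 = 0.03770 × 132.14 = 4.982 g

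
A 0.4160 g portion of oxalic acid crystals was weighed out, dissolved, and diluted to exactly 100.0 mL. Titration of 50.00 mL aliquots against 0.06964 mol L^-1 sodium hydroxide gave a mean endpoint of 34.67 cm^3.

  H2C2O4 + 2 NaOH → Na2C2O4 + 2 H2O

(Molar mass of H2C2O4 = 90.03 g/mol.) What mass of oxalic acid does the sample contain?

n(NaOH) per titration = 0.03467 × 0.06964 = 2.414 × 10^-3 mol
From the 1:2 ratio, n(H2C2O4) in each aliquot = 1/2 × 2.414 × 10^-3 = 1.207 × 10^-3 mol
n(H2C2O4) in the whole flask = 1.207 × 10^-3 × 100.0/50.00 = 2.414 × 10^-3 mol
mass of H2C2O4 = 2.414 × 10^-3 × 90.03 = 0.2174 g

0.2174 g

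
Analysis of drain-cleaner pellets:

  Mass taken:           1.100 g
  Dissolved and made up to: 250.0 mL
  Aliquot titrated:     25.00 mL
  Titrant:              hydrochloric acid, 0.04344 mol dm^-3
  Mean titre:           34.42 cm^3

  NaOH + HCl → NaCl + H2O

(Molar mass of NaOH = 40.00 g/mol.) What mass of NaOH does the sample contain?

n(HCl) per titration = 0.03442 × 0.04344 = 1.495 × 10^-3 mol
n(NaOH) in each aliquot = 1.495 × 10^-3 mol (1:1 ratio)
n(NaOH) in the whole flask = 1.495 × 10^-3 × 250.0/25.00 = 0.01495 mol
mass of NaOH = 0.01495 × 40.00 = 0.5981 g

0.5981 g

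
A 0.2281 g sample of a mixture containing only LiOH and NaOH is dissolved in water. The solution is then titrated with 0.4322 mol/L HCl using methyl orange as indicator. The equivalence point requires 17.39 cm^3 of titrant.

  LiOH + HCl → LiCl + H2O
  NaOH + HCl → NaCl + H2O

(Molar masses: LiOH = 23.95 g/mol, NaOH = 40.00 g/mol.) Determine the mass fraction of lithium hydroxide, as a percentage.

47.45 %

n(HCl) = 0.01739 × 0.4322 = 7.516 × 10^-3 mol
Let x = n(LiOH), y = n(NaOH).
Titrant: 1x + 1y = 7.516 × 10^-3;  mass: 23.95x + 40.00y = 0.2281
Solving, x = 4.520 × 10^-3 mol, y = 2.996 × 10^-3 mol
mass of LiOH = 4.520 × 10^-3 × 23.95 = 0.1082 g
% LiOH = 0.1082 / 0.2281 × 100 = 47.45 %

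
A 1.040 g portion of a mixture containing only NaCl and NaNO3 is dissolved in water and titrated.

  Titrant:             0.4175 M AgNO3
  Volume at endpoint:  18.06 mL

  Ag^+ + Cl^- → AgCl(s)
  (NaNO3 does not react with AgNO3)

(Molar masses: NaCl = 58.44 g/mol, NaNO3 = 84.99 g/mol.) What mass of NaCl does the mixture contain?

n(AgNO3) = 0.01806 × 0.4175 = 7.540 × 10^-3 mol
Let x = n(NaCl), y = n(NaNO3).
Titrant: 1x = 7.540 × 10^-3;  mass: 58.44x + 84.99y = 1.040
Solving, x = 7.540 × 10^-3 mol, y = 7.052 × 10^-3 mol
mass of NaCl = 7.540 × 10^-3 × 58.44 = 0.4406 g

0.4406 g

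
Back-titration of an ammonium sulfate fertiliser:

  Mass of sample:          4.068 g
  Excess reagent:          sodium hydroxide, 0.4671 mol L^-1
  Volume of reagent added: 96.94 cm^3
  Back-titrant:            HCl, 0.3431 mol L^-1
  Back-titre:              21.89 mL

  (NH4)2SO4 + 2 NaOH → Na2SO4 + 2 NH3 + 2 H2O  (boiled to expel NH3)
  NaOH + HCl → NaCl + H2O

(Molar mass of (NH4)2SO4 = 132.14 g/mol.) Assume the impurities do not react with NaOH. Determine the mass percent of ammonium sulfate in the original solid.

61.34 %

n(NaOH) added = 0.09694 × 0.4671 = 0.04528 mol
n(HCl) used in back-titration = 0.02189 × 0.3431 = 7.510 × 10^-3 mol
n(NaOH) left over = 7.510 × 10^-3 mol (1:1 ratio)
n(NaOH) consumed by analyte = 0.04528 − 7.510 × 10^-3 = 0.03777 mol
From the 1:2 ratio, n((NH4)2SO4) = 1/2 × 0.03777 = 0.01889 mol
mass of (NH4)2SO4 = 0.01889 × 132.14 = 2.495 g
% (NH4)2SO4 = 2.495 / 4.068 × 100 = 61.34 %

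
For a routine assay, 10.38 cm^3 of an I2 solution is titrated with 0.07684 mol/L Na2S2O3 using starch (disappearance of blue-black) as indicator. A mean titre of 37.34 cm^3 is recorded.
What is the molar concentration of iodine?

I2 + 2 S2O3^2- → 2 I^- + S4O6^2-
n(Na2S2O3) = 0.03734 L × 0.07684 mol/L = 2.869 × 10^-3 mol
From the 1:2 mole ratio, n(I2) = 1/2 × 2.869 × 10^-3 = 1.435 × 10^-3 mol
[I2] = 1.435 × 10^-3 mol / 0.01038 L = 0.1382 mol/L

0.1382 mol/L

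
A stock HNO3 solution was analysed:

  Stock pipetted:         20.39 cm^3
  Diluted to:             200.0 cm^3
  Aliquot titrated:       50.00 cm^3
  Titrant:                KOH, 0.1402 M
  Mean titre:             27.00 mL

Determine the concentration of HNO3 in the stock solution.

0.7426 M

HNO3 + KOH → KNO3 + H2O
n(KOH) = 0.02700 × 0.1402 = 3.785 × 10^-3 mol
n(HNO3) in the aliquot = 3.785 × 10^-3 mol (1:1 ratio)
[HNO3]_dilute = 3.785 × 10^-3 / 0.05000 = 0.07571 mol/L
Dilution factor = 200.0 / 20.39 = 9.809
[HNO3]_stock = 0.07571 × 9.809 = 0.7426 mol/L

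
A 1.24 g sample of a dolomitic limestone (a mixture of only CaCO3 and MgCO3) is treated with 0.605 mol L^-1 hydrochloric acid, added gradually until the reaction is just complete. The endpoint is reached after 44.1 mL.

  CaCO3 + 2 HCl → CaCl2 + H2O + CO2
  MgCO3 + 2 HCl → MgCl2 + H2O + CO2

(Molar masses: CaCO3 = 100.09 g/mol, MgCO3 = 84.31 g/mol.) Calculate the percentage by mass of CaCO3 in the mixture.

n(HCl) = 0.0441 × 0.605 = 0.0267 mol
Let x = n(CaCO3), y = n(MgCO3).
Titrant: 2x + 2y = 0.0267;  mass: 100.09x + 84.31y = 1.24
Solving, x = 7.31 × 10^-3 mol, y = 6.03 × 10^-3 mol
mass of CaCO3 = 7.31 × 10^-3 × 100.09 = 0.731 g
% CaCO3 = 0.731 / 1.24 × 100 = 59.0 %

59.0 %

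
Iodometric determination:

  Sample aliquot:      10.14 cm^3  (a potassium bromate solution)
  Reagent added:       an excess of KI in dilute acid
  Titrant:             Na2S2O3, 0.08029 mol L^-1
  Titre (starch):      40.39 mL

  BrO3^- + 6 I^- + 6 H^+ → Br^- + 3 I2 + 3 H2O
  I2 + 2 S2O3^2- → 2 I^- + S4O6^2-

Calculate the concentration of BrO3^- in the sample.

n(S2O3^2-) = 0.04039 × 0.08029 = 3.243 × 10^-3 mol
n(I2) = n(S2O3^2-)/2 = 1.621 × 10^-3 mol
From the 1:3 ratio, n(BrO3^-) in the aliquot = 1/3 × 1.621 × 10^-3 = 5.405 × 10^-4 mol
[BrO3^-] = 5.405 × 10^-4 / 0.01014 = 0.05330 mol/L

0.05330 mol/L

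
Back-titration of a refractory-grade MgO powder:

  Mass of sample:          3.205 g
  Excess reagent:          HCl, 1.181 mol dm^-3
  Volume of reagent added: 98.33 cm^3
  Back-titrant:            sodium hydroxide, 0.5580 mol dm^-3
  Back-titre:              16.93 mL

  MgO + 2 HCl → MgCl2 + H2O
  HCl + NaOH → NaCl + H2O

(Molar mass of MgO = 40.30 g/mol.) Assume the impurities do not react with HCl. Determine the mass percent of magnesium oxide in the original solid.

67.07 %

n(HCl) added = 0.09833 × 1.181 = 0.1161 mol
n(NaOH) used in back-titration = 0.01693 × 0.5580 = 9.447 × 10^-3 mol
n(HCl) left over = 9.447 × 10^-3 mol (1:1 ratio)
n(HCl) consumed by analyte = 0.1161 − 9.447 × 10^-3 = 0.1067 mol
From the 1:2 ratio, n(MgO) = 1/2 × 0.1067 = 0.05334 mol
mass of MgO = 0.05334 × 40.30 = 2.150 g
% MgO = 2.150 / 3.205 × 100 = 67.07 %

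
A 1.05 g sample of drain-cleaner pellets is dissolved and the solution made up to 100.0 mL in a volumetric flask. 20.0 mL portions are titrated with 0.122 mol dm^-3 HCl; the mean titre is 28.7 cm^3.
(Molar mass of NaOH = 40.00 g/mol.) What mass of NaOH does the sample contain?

0.700 g

NaOH + HCl → NaCl + H2O
n(HCl) per titration = 0.0287 × 0.122 = 3.50 × 10^-3 mol
n(NaOH) in each aliquot = 3.50 × 10^-3 mol (1:1 ratio)
n(NaOH) in the whole flask = 3.50 × 10^-3 × 100.0/20.0 = 0.0175 mol
mass of NaOH = 0.0175 × 40.00 = 0.700 g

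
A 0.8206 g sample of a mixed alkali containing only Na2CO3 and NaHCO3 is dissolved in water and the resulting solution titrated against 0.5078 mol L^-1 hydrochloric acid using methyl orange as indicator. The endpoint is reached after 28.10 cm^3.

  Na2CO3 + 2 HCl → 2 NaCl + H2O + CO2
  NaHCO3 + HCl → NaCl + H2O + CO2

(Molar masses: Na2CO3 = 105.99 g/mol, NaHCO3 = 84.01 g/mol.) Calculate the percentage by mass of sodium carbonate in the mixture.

78.74 %

n(HCl) = 0.02810 × 0.5078 = 0.01427 mol
Let x = n(Na2CO3), y = n(NaHCO3).
Titrant: 2x + 1y = 0.01427;  mass: 105.99x + 84.01y = 0.8206
Solving, x = 6.096 × 10^-3 mol, y = 2.077 × 10^-3 mol
mass of Na2CO3 = 6.096 × 10^-3 × 105.99 = 0.6461 g
% Na2CO3 = 0.6461 / 0.8206 × 100 = 78.74 %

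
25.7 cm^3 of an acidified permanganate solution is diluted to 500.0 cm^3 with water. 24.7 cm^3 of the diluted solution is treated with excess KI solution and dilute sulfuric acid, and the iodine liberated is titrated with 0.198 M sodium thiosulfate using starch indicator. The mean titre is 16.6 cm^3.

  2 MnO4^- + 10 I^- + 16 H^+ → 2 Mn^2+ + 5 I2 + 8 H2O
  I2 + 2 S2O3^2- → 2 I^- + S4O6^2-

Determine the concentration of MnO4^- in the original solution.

n(S2O3^2-) = 0.0166 × 0.198 = 3.29 × 10^-3 mol
n(I2) = n(S2O3^2-)/2 = 1.64 × 10^-3 mol
From the 2:5 ratio, n(MnO4^-) in the aliquot = 2/5 × 1.64 × 10^-3 = 6.57 × 10^-4 mol
[MnO4^-]_dilute = 6.57 × 10^-4 / 0.0247 = 0.0266 mol/L
[MnO4^-]_original = 0.0266 × 500.0/25.7 = 0.518 mol/L

0.518 M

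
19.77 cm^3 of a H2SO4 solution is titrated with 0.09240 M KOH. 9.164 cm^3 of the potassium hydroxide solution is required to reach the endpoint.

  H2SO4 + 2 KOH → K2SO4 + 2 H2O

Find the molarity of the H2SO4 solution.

n(KOH) = 0.009164 L × 0.09240 mol/L = 8.468 × 10^-4 mol
From the 1:2 mole ratio, n(H2SO4) = 1/2 × 8.468 × 10^-4 = 4.234 × 10^-4 mol
[H2SO4] = 4.234 × 10^-4 mol / 0.01977 L = 0.02142 mol/L

0.02142 M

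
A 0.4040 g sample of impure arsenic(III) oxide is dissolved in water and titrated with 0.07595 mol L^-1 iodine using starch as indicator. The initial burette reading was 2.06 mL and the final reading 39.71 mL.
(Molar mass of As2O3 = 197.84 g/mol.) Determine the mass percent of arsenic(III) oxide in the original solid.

As2O3 + 2 I2 + 2 H2O → As2O5 + 4 HI
n(I2) = 0.03765 L × 0.07595 mol/L = 2.860 × 10^-3 mol
From the 1:2 ratio, n(As2O3) = 1/2 × 2.860 × 10^-3 = 1.430 × 10^-3 mol
mass of As2O3 = 1.430 × 10^-3 × 197.84 g/mol = 0.2829 g
% As2O3 = 0.2829 / 0.4040 × 100 = 70.02 %

70.02 %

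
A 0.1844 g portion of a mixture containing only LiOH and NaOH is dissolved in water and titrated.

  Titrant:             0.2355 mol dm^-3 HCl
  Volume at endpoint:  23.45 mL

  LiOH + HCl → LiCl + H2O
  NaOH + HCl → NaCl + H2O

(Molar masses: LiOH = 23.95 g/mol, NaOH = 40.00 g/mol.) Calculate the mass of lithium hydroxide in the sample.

0.05446 g

n(HCl) = 0.02345 × 0.2355 = 5.522 × 10^-3 mol
Let x = n(LiOH), y = n(NaOH).
Titrant: 1x + 1y = 5.522 × 10^-3;  mass: 23.95x + 40.00y = 0.1844
Solving, x = 2.274 × 10^-3 mol, y = 3.248 × 10^-3 mol
mass of LiOH = 2.274 × 10^-3 × 23.95 = 0.05446 g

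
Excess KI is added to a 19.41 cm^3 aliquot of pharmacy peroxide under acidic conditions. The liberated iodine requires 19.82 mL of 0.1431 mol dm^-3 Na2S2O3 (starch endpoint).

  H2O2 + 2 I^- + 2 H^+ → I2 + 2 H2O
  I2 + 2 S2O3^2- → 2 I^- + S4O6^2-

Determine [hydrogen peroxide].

n(S2O3^2-) = 0.01982 × 0.1431 = 2.836 × 10^-3 mol
n(I2) = n(S2O3^2-)/2 = 1.418 × 10^-3 mol
n(H2O2) in the aliquot = 1.418 × 10^-3 mol (1:1 ratio)
[H2O2] = 1.418 × 10^-3 / 0.01941 = 0.07306 mol/L

0.07306 mol/L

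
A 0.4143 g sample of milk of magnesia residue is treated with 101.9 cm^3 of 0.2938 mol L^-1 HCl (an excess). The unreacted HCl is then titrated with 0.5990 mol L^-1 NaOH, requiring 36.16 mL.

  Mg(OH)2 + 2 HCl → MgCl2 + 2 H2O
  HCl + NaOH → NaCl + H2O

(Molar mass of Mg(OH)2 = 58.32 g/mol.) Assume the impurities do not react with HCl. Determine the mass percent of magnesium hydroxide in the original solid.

n(HCl) added = 0.1019 × 0.2938 = 0.02994 mol
n(NaOH) used in back-titration = 0.03616 × 0.5990 = 0.02166 mol
n(HCl) left over = 0.02166 mol (1:1 ratio)
n(HCl) consumed by analyte = 0.02994 − 0.02166 = 8.278 × 10^-3 mol
From the 1:2 ratio, n(Mg(OH)2) = 1/2 × 8.278 × 10^-3 = 4.139 × 10^-3 mol
mass of Mg(OH)2 = 4.139 × 10^-3 × 58.32 = 0.2414 g
% Mg(OH)2 = 0.2414 / 0.4143 × 100 = 58.27 %

58.27 %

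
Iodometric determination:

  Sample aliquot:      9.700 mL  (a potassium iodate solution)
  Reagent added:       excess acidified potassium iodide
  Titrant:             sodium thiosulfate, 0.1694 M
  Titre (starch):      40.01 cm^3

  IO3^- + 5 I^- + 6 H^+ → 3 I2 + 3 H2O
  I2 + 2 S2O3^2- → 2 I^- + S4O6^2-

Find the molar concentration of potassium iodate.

n(S2O3^2-) = 0.04001 × 0.1694 = 6.778 × 10^-3 mol
n(I2) = n(S2O3^2-)/2 = 3.389 × 10^-3 mol
From the 1:3 ratio, n(IO3^-) in the aliquot = 1/3 × 3.389 × 10^-3 = 1.130 × 10^-3 mol
[IO3^-] = 1.130 × 10^-3 / 0.009700 = 0.1165 mol/L

0.1165 M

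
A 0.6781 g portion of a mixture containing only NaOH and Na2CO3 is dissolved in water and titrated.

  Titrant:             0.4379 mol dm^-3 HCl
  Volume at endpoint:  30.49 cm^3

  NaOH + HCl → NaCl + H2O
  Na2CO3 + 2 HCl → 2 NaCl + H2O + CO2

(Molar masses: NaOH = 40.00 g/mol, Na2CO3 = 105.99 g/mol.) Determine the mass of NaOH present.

n(HCl) = 0.03049 × 0.4379 = 0.01335 mol
Let x = n(NaOH), y = n(Na2CO3).
Titrant: 1x + 2y = 0.01335;  mass: 40.00x + 105.99y = 0.6781
Solving, x = 2.268 × 10^-3 mol, y = 5.542 × 10^-3 mol
mass of NaOH = 2.268 × 10^-3 × 40.00 = 0.09070 g

0.09070 g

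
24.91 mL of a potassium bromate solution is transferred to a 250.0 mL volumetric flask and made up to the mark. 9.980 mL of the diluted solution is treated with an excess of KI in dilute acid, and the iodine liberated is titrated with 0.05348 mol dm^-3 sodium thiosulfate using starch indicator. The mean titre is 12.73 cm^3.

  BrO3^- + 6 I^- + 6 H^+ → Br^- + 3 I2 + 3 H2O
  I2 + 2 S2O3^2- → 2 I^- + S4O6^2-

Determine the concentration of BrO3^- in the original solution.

0.1141 mol/L

n(S2O3^2-) = 0.01273 × 0.05348 = 6.808 × 10^-4 mol
n(I2) = n(S2O3^2-)/2 = 3.404 × 10^-4 mol
From the 1:3 ratio, n(BrO3^-) in the aliquot = 1/3 × 3.404 × 10^-4 = 1.135 × 10^-4 mol
[BrO3^-]_dilute = 1.135 × 10^-4 / 0.009980 = 0.01137 mol/L
[BrO3^-]_original = 0.01137 × 250.0/24.91 = 0.1141 mol/L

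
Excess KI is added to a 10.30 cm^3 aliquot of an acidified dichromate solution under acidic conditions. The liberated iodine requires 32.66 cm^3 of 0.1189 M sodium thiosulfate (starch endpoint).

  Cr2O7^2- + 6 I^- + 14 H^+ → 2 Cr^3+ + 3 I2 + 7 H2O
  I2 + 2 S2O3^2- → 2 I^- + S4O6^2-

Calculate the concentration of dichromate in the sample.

n(S2O3^2-) = 0.03266 × 0.1189 = 3.883 × 10^-3 mol
n(I2) = n(S2O3^2-)/2 = 1.942 × 10^-3 mol
From the 1:3 ratio, n(Cr2O7^2-) in the aliquot = 1/3 × 1.942 × 10^-3 = 6.472 × 10^-4 mol
[Cr2O7^2-] = 6.472 × 10^-4 / 0.01030 = 0.06284 mol/L

0.06284 M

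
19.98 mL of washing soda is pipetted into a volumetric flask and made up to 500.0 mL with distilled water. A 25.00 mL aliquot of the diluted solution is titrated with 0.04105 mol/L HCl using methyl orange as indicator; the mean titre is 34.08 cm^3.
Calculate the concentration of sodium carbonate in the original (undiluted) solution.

0.7002 mol/L

Na2CO3 + 2 HCl → 2 NaCl + H2O + CO2
n(HCl) = 0.03408 × 0.04105 = 1.399 × 10^-3 mol
From the 1:2 ratio, n(Na2CO3) in the aliquot = 1/2 × 1.399 × 10^-3 = 6.995 × 10^-4 mol
[Na2CO3]_dilute = 6.995 × 10^-4 / 0.02500 = 0.02798 mol/L
Dilution factor = 500.0 / 19.98 = 25.03
[Na2CO3]_stock = 0.02798 × 25.03 = 0.7002 mol/L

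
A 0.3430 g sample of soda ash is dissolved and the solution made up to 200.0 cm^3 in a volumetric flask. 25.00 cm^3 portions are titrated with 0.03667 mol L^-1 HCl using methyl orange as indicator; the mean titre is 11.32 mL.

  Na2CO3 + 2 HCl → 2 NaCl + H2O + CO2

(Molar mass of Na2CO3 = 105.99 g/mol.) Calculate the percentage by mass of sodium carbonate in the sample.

51.31 %

n(HCl) per titration = 0.01132 × 0.03667 = 4.151 × 10^-4 mol
From the 1:2 ratio, n(Na2CO3) in each aliquot = 1/2 × 4.151 × 10^-4 = 2.076 × 10^-4 mol
n(Na2CO3) in the whole flask = 2.076 × 10^-4 × 200.0/25.00 = 1.660 × 10^-3 mol
mass of Na2CO3 = 1.660 × 10^-3 × 105.99 = 0.1760 g
% Na2CO3 = 0.1760 / 0.3430 × 100 = 51.31 %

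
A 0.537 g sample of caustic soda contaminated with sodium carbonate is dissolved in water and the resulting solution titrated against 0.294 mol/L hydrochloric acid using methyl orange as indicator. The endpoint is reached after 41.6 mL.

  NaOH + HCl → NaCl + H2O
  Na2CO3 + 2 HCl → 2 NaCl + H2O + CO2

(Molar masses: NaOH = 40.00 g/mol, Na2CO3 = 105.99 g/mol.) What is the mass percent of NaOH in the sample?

63.7 %

n(HCl) = 0.0416 × 0.294 = 0.0122 mol
Let x = n(NaOH), y = n(Na2CO3).
Titrant: 1x + 2y = 0.0122;  mass: 40.00x + 105.99y = 0.537
Solving, x = 8.55 × 10^-3 mol, y = 1.84 × 10^-3 mol
mass of NaOH = 8.55 × 10^-3 × 40.00 = 0.342 g
% NaOH = 0.342 / 0.537 × 100 = 63.7 %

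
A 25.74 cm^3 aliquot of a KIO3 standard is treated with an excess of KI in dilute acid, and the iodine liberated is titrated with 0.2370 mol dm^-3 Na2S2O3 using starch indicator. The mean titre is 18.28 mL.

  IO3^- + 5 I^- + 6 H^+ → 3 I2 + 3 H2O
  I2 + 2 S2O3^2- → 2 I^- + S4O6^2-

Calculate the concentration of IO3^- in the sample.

n(S2O3^2-) = 0.01828 × 0.2370 = 4.332 × 10^-3 mol
n(I2) = n(S2O3^2-)/2 = 2.166 × 10^-3 mol
From the 1:3 ratio, n(IO3^-) in the aliquot = 1/3 × 2.166 × 10^-3 = 7.221 × 10^-4 mol
[IO3^-] = 7.221 × 10^-4 / 0.02574 = 0.02805 mol/L

0.02805 mol/L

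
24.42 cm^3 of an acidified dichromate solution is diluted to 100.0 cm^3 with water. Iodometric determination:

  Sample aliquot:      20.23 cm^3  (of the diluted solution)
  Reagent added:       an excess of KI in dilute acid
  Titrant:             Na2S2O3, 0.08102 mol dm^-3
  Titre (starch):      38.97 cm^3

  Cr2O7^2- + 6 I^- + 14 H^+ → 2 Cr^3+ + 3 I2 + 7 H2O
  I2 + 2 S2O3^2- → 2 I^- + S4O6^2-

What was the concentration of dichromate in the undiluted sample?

0.1065 mol/L

n(S2O3^2-) = 0.03897 × 0.08102 = 3.157 × 10^-3 mol
n(I2) = n(S2O3^2-)/2 = 1.579 × 10^-3 mol
From the 1:3 ratio, n(Cr2O7^2-) in the aliquot = 1/3 × 1.579 × 10^-3 = 5.262 × 10^-4 mol
[Cr2O7^2-]_dilute = 5.262 × 10^-4 / 0.02023 = 0.02601 mol/L
[Cr2O7^2-]_original = 0.02601 × 100.0/24.42 = 0.1065 mol/L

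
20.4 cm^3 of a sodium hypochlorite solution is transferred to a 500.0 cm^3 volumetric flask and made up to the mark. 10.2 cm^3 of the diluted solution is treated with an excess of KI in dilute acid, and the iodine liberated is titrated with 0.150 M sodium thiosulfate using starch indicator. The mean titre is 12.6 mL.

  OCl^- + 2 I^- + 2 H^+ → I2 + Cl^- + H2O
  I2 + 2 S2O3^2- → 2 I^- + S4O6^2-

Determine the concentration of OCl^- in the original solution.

n(S2O3^2-) = 0.0126 × 0.150 = 1.89 × 10^-3 mol
n(I2) = n(S2O3^2-)/2 = 9.45 × 10^-4 mol
n(OCl^-) in the aliquot = 9.45 × 10^-4 mol (1:1 ratio)
[OCl^-]_dilute = 9.45 × 10^-4 / 0.0102 = 0.0926 mol/L
[OCl^-]_original = 0.0926 × 500.0/20.4 = 2.27 mol/L

2.27 M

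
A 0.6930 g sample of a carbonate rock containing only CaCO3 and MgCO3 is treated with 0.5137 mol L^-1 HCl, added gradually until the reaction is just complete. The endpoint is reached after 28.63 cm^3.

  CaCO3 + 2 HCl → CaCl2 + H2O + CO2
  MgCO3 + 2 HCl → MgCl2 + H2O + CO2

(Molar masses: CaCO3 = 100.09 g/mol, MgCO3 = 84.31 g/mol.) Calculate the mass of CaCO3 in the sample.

0.4631 g

n(HCl) = 0.02863 × 0.5137 = 0.01471 mol
Let x = n(CaCO3), y = n(MgCO3).
Titrant: 2x + 2y = 0.01471;  mass: 100.09x + 84.31y = 0.6930
Solving, x = 4.627 × 10^-3 mol, y = 2.726 × 10^-3 mol
mass of CaCO3 = 4.627 × 10^-3 × 100.09 = 0.4631 g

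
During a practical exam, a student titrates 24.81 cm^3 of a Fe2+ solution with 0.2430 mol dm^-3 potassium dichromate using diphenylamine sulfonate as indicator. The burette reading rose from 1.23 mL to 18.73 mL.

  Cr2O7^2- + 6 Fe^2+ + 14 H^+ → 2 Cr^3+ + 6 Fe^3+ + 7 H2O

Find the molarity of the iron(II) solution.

n(K2Cr2O7) = 0.01750 L × 0.2430 mol/L = 4.252 × 10^-3 mol
From the 6:1 mole ratio, n(Fe2+) = 6/1 × 4.252 × 10^-3 = 0.02551 mol
[Fe2+] = 0.02551 mol / 0.02481 L = 1.028 mol/L

1.028 mol/L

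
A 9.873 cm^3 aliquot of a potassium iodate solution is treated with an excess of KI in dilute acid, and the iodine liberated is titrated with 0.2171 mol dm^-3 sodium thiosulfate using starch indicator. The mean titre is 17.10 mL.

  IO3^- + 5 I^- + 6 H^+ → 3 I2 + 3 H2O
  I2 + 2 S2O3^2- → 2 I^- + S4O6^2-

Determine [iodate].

0.06267 mol/L

n(S2O3^2-) = 0.01710 × 0.2171 = 3.712 × 10^-3 mol
n(I2) = n(S2O3^2-)/2 = 1.856 × 10^-3 mol
From the 1:3 ratio, n(IO3^-) in the aliquot = 1/3 × 1.856 × 10^-3 = 6.187 × 10^-4 mol
[IO3^-] = 6.187 × 10^-4 / 0.009873 = 0.06267 mol/L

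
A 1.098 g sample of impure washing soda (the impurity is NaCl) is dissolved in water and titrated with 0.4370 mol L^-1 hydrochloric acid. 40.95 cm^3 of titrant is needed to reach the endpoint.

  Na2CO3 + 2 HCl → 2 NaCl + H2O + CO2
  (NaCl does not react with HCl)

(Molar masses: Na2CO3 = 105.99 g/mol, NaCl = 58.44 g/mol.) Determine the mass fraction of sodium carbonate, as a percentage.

n(HCl) = 0.04095 × 0.4370 = 0.01790 mol
Let x = n(Na2CO3), y = n(NaCl).
Titrant: 2x = 0.01790;  mass: 105.99x + 58.44y = 1.098
Solving, x = 8.948 × 10^-3 mol, y = 2.561 × 10^-3 mol
mass of Na2CO3 = 8.948 × 10^-3 × 105.99 = 0.9484 g
% Na2CO3 = 0.9484 / 1.098 × 100 = 86.37 %

86.37 %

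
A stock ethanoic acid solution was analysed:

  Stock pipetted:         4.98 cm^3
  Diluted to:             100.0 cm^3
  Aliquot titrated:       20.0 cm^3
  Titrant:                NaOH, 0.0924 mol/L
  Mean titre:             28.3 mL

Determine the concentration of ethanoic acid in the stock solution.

CH3COOH + NaOH → CH3COONa + H2O
n(NaOH) = 0.0283 × 0.0924 = 2.61 × 10^-3 mol
n(CH3COOH) in the aliquot = 2.61 × 10^-3 mol (1:1 ratio)
[CH3COOH]_dilute = 2.61 × 10^-3 / 0.0200 = 0.131 mol/L
Dilution factor = 100.0 / 4.98 = 20.08
[CH3COOH]_stock = 0.131 × 20.08 = 2.63 mol/L

2.63 mol/L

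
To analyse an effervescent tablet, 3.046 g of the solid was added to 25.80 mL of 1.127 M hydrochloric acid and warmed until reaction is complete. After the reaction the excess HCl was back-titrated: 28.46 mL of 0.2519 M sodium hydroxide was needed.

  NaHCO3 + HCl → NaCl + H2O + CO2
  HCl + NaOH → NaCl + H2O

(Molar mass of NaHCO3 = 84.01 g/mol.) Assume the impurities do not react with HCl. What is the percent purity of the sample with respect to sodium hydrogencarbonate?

60.42 %

n(HCl) added = 0.02580 × 1.127 = 0.02908 mol
n(NaOH) used in back-titration = 0.02846 × 0.2519 = 7.169 × 10^-3 mol
n(HCl) left over = 7.169 × 10^-3 mol (1:1 ratio)
n(HCl) consumed by analyte = 0.02908 − 7.169 × 10^-3 = 0.02191 mol
n(NaHCO3) = 0.02191 mol (1:1 ratio)
mass of NaHCO3 = 0.02191 × 84.01 = 1.840 g
% NaHCO3 = 1.840 / 3.046 × 100 = 60.42 %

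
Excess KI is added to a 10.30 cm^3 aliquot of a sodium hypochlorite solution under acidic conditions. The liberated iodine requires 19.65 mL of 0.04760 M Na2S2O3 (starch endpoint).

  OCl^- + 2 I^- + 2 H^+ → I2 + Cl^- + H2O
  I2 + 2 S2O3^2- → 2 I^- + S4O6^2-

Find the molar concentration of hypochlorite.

0.04540 M

n(S2O3^2-) = 0.01965 × 0.04760 = 9.353 × 10^-4 mol
n(I2) = n(S2O3^2-)/2 = 4.677 × 10^-4 mol
n(OCl^-) in the aliquot = 4.677 × 10^-4 mol (1:1 ratio)
[OCl^-] = 4.677 × 10^-4 / 0.01030 = 0.04540 mol/L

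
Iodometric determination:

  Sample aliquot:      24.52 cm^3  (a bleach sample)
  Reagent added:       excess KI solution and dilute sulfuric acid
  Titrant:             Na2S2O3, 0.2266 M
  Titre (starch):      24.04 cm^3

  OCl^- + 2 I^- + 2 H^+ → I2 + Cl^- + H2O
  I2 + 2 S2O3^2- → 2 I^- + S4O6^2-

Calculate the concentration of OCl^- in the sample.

n(S2O3^2-) = 0.02404 × 0.2266 = 5.447 × 10^-3 mol
n(I2) = n(S2O3^2-)/2 = 2.724 × 10^-3 mol
n(OCl^-) in the aliquot = 2.724 × 10^-3 mol (1:1 ratio)
[OCl^-] = 2.724 × 10^-3 / 0.02452 = 0.1111 mol/L

0.1111 M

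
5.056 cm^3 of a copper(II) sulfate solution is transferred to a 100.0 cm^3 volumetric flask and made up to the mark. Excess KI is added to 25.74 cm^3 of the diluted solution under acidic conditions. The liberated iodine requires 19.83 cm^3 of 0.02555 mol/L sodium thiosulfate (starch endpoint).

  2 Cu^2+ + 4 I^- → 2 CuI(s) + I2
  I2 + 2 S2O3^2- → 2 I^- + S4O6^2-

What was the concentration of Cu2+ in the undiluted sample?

0.3893 mol/L

n(S2O3^2-) = 0.01983 × 0.02555 = 5.067 × 10^-4 mol
n(I2) = n(S2O3^2-)/2 = 2.533 × 10^-4 mol
From the 2:1 ratio, n(Cu2+) in the aliquot = 2/1 × 2.533 × 10^-4 = 5.067 × 10^-4 mol
[Cu2+]_dilute = 5.067 × 10^-4 / 0.02574 = 0.01968 mol/L
[Cu2+]_original = 0.01968 × 100.0/5.056 = 0.3893 mol/L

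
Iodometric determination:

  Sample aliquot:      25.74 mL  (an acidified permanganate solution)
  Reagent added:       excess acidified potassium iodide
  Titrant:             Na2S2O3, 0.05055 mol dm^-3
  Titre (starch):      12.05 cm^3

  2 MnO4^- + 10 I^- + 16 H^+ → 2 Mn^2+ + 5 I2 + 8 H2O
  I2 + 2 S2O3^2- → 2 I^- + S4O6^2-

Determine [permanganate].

n(S2O3^2-) = 0.01205 × 0.05055 = 6.091 × 10^-4 mol
n(I2) = n(S2O3^2-)/2 = 3.046 × 10^-4 mol
From the 2:5 ratio, n(MnO4^-) in the aliquot = 2/5 × 3.046 × 10^-4 = 1.218 × 10^-4 mol
[MnO4^-] = 1.218 × 10^-4 / 0.02574 = 0.004733 mol/L

0.004733 mol/L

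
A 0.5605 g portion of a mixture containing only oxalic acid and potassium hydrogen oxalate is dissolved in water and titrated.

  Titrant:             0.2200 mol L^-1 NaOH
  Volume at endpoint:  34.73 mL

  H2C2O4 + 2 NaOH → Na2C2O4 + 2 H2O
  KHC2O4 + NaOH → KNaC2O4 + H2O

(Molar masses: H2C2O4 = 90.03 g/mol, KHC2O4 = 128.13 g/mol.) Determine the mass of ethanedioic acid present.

0.2267 g

n(NaOH) = 0.03473 × 0.2200 = 7.641 × 10^-3 mol
Let x = n(H2C2O4), y = n(KHC2O4).
Titrant: 2x + 1y = 7.641 × 10^-3;  mass: 90.03x + 128.13y = 0.5605
Solving, x = 2.518 × 10^-3 mol, y = 2.606 × 10^-3 mol
mass of H2C2O4 = 2.518 × 10^-3 × 90.03 = 0.2267 g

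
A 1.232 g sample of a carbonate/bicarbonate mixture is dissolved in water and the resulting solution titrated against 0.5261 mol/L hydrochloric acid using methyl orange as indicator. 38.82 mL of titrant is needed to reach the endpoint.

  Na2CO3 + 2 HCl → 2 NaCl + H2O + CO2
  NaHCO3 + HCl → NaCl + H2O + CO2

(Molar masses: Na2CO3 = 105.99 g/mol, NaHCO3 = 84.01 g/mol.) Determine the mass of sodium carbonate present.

0.8266 g

n(HCl) = 0.03882 × 0.5261 = 0.02042 mol
Let x = n(Na2CO3), y = n(NaHCO3).
Titrant: 2x + 1y = 0.02042;  mass: 105.99x + 84.01y = 1.232
Solving, x = 7.799 × 10^-3 mol, y = 4.826 × 10^-3 mol
mass of Na2CO3 = 7.799 × 10^-3 × 105.99 = 0.8266 g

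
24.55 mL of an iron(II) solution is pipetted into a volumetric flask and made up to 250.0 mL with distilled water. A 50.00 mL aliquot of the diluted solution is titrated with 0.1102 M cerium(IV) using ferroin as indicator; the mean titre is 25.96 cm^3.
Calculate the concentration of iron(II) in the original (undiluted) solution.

0.5826 M

Ce^4+ + Fe^2+ → Ce^3+ + Fe^3+
n(Ce4+) = 0.02596 × 0.1102 = 2.861 × 10^-3 mol
n(Fe2+) in the aliquot = 2.861 × 10^-3 mol (1:1 ratio)
[Fe2+]_dilute = 2.861 × 10^-3 / 0.05000 = 0.05722 mol/L
Dilution factor = 250.0 / 24.55 = 10.18
[Fe2+]_stock = 0.05722 × 10.18 = 0.5826 mol/L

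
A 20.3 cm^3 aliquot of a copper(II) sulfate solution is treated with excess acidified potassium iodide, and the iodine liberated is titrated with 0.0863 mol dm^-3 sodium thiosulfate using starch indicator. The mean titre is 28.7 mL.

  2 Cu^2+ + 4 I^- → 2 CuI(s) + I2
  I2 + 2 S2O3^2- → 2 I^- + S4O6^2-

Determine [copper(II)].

n(S2O3^2-) = 0.0287 × 0.0863 = 2.48 × 10^-3 mol
n(I2) = n(S2O3^2-)/2 = 1.24 × 10^-3 mol
From the 2:1 ratio, n(Cu2+) in the aliquot = 2/1 × 1.24 × 10^-3 = 2.48 × 10^-3 mol
[Cu2+] = 2.48 × 10^-3 / 0.0203 = 0.122 mol/L

0.122 mol/L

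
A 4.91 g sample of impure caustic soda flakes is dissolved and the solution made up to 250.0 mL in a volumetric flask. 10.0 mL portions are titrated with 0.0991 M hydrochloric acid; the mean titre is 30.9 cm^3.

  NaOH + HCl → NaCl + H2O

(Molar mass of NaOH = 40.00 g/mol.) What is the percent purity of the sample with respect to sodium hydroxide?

62.4 %

n(HCl) per titration = 0.0309 × 0.0991 = 3.06 × 10^-3 mol
n(NaOH) in each aliquot = 3.06 × 10^-3 mol (1:1 ratio)
n(NaOH) in the whole flask = 3.06 × 10^-3 × 250.0/10.0 = 0.0766 mol
mass of NaOH = 0.0766 × 40.00 = 3.06 g
% NaOH = 3.06 / 4.91 × 100 = 62.4 %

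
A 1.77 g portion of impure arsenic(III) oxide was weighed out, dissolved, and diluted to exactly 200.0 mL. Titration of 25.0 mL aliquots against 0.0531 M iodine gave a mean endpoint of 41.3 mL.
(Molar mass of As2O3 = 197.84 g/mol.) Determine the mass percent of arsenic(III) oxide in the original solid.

98.0 %

As2O3 + 2 I2 + 2 H2O → As2O5 + 4 HI
n(I2) per titration = 0.0413 × 0.0531 = 2.19 × 10^-3 mol
From the 1:2 ratio, n(As2O3) in each aliquot = 1/2 × 2.19 × 10^-3 = 1.10 × 10^-3 mol
n(As2O3) in the whole flask = 1.10 × 10^-3 × 200.0/25.0 = 8.77 × 10^-3 mol
mass of As2O3 = 8.77 × 10^-3 × 197.84 = 1.74 g
% As2O3 = 1.74 / 1.77 × 100 = 98.0 %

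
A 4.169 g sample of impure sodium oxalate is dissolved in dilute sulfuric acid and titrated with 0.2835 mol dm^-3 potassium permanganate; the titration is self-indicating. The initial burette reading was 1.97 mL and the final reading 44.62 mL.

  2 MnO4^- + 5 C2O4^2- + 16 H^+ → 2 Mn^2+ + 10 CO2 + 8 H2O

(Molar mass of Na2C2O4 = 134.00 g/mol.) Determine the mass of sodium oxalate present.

n(KMnO4) = 0.04265 L × 0.2835 mol/L = 0.01209 mol
From the 5:2 ratio, n(Na2C2O4) = 5/2 × 0.01209 = 0.03023 mol
mass of Na2C2O4 = 0.03023 × 134.00 g/mol = 4.051 g

4.051 g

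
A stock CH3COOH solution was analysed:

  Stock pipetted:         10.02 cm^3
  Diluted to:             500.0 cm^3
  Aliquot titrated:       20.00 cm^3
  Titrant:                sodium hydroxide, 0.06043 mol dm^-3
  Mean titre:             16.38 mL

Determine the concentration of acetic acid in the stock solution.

CH3COOH + NaOH → CH3COONa + H2O
n(NaOH) = 0.01638 × 0.06043 = 9.898 × 10^-4 mol
n(CH3COOH) in the aliquot = 9.898 × 10^-4 mol (1:1 ratio)
[CH3COOH]_dilute = 9.898 × 10^-4 / 0.02000 = 0.04949 mol/L
Dilution factor = 500.0 / 10.02 = 49.90
[CH3COOH]_stock = 0.04949 × 49.90 = 2.470 mol/L

2.470 mol/L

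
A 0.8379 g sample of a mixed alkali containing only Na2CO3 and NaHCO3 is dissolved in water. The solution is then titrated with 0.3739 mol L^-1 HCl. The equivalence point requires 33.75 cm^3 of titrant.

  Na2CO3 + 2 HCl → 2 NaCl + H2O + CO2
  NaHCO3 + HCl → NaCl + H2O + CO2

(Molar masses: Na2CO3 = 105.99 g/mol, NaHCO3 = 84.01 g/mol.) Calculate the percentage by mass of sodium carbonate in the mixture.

45.32 %

n(HCl) = 0.03375 × 0.3739 = 0.01262 mol
Let x = n(Na2CO3), y = n(NaHCO3).
Titrant: 2x + 1y = 0.01262;  mass: 105.99x + 84.01y = 0.8379
Solving, x = 3.583 × 10^-3 mol, y = 5.454 × 10^-3 mol
mass of Na2CO3 = 3.583 × 10^-3 × 105.99 = 0.3797 g
% Na2CO3 = 0.3797 / 0.8379 × 100 = 45.32 %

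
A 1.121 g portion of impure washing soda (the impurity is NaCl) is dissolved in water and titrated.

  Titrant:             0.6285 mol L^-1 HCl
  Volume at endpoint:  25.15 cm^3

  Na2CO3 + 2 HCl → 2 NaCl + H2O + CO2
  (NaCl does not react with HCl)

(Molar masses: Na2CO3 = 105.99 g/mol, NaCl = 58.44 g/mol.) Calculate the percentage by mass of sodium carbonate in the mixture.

n(HCl) = 0.02515 × 0.6285 = 0.01581 mol
Let x = n(Na2CO3), y = n(NaCl).
Titrant: 2x = 0.01581;  mass: 105.99x + 58.44y = 1.121
Solving, x = 7.903 × 10^-3 mol, y = 4.848 × 10^-3 mol
mass of Na2CO3 = 7.903 × 10^-3 × 105.99 = 0.8377 g
% Na2CO3 = 0.8377 / 1.121 × 100 = 74.73 %

74.73 %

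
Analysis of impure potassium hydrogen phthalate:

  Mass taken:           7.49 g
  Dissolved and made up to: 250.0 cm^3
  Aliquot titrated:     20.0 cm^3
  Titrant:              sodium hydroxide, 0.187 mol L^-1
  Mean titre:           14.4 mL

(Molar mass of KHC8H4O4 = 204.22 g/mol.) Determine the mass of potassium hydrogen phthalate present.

6.87 g

KHC8H4O4 + NaOH → KNaC8H4O4 + H2O
n(NaOH) per titration = 0.0144 × 0.187 = 2.69 × 10^-3 mol
n(KHC8H4O4) in each aliquot = 2.69 × 10^-3 mol (1:1 ratio)
n(KHC8H4O4) in the whole flask = 2.69 × 10^-3 × 250.0/20.0 = 0.0337 mol
mass of KHC8H4O4 = 0.0337 × 204.22 = 6.87 g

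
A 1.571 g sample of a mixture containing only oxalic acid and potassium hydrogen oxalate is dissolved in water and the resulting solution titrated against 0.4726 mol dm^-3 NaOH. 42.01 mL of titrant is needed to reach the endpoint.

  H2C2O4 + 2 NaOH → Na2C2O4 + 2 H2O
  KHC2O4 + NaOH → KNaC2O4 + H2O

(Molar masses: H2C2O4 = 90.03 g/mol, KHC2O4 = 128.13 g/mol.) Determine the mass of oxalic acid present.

n(NaOH) = 0.04201 × 0.4726 = 0.01985 mol
Let x = n(H2C2O4), y = n(KHC2O4).
Titrant: 2x + 1y = 0.01985;  mass: 90.03x + 128.13y = 1.571
Solving, x = 5.853 × 10^-3 mol, y = 8.149 × 10^-3 mol
mass of H2C2O4 = 5.853 × 10^-3 × 90.03 = 0.5269 g

0.5269 g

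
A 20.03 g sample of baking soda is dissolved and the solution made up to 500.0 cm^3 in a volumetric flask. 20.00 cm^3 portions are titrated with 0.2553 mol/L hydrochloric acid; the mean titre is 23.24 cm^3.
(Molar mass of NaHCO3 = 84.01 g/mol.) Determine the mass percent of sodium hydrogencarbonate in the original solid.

NaHCO3 + HCl → NaCl + H2O + CO2
n(HCl) per titration = 0.02324 × 0.2553 = 5.933 × 10^-3 mol
n(NaHCO3) in each aliquot = 5.933 × 10^-3 mol (1:1 ratio)
n(NaHCO3) in the whole flask = 5.933 × 10^-3 × 500.0/20.00 = 0.1483 mol
mass of NaHCO3 = 0.1483 × 84.01 = 12.46 g
% NaHCO3 = 12.46 / 20.03 × 100 = 62.21 %

62.21 %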